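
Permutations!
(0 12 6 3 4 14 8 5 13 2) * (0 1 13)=(0 12 6 3 4 14 8 5)(1 13 2)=[12, 13, 1, 4, 14, 0, 3, 7, 5, 9, 10, 11, 6, 2, 8]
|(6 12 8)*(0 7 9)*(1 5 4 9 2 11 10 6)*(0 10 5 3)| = 13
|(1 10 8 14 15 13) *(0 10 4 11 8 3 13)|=10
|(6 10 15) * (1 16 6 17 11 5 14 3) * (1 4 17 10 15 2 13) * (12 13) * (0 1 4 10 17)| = 15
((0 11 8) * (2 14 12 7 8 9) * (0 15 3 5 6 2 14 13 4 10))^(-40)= ((0 11 9 14 12 7 8 15 3 5 6 2 13 4 10))^(-40)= (0 7 6)(2 11 8)(3 4 14)(5 10 12)(9 15 13)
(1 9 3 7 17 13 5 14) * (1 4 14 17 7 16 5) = (1 9 3 16 5 17 13)(4 14) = [0, 9, 2, 16, 14, 17, 6, 7, 8, 3, 10, 11, 12, 1, 4, 15, 5, 13]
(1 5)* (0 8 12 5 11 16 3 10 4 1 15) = (0 8 12 5 15)(1 11 16 3 10 4) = [8, 11, 2, 10, 1, 15, 6, 7, 12, 9, 4, 16, 5, 13, 14, 0, 3]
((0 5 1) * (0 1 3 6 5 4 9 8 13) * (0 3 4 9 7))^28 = (0 9 8 13 3 6 5 4 7)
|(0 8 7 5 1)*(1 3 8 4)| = 12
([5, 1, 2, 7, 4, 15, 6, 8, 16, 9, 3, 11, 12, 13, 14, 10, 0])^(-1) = (0 16 8 7 3 10 15 5)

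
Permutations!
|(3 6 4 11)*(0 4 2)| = 6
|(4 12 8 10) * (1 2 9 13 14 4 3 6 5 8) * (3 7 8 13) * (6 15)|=|(1 2 9 3 15 6 5 13 14 4 12)(7 8 10)|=33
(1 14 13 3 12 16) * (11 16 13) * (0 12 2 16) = [12, 14, 16, 2, 4, 5, 6, 7, 8, 9, 10, 0, 13, 3, 11, 15, 1] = (0 12 13 3 2 16 1 14 11)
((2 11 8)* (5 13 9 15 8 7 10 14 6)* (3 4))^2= ((2 11 7 10 14 6 5 13 9 15 8)(3 4))^2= (2 7 14 5 9 8 11 10 6 13 15)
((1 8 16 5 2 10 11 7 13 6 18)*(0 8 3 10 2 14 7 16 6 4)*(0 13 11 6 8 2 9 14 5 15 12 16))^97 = (0 2 9 14 7 11)(1 10 18 3 6)(4 13)(12 16 15)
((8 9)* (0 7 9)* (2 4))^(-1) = ((0 7 9 8)(2 4))^(-1) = (0 8 9 7)(2 4)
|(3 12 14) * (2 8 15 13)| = 12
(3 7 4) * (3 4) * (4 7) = [0, 1, 2, 4, 7, 5, 6, 3] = (3 4 7)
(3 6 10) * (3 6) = (6 10) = [0, 1, 2, 3, 4, 5, 10, 7, 8, 9, 6]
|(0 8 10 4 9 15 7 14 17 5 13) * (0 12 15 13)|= 12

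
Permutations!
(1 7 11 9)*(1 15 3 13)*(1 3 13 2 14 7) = (2 14 7 11 9 15 13 3) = [0, 1, 14, 2, 4, 5, 6, 11, 8, 15, 10, 9, 12, 3, 7, 13]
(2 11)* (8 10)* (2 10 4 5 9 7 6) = (2 11 10 8 4 5 9 7 6) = [0, 1, 11, 3, 5, 9, 2, 6, 4, 7, 8, 10]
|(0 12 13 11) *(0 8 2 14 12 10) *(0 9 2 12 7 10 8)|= |(0 8 12 13 11)(2 14 7 10 9)|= 5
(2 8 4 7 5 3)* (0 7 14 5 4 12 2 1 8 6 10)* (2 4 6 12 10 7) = (0 2 12 4 14 5 3 1 8 10)(6 7) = [2, 8, 12, 1, 14, 3, 7, 6, 10, 9, 0, 11, 4, 13, 5]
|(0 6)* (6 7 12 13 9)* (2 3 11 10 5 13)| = |(0 7 12 2 3 11 10 5 13 9 6)| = 11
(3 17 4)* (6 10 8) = (3 17 4)(6 10 8) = [0, 1, 2, 17, 3, 5, 10, 7, 6, 9, 8, 11, 12, 13, 14, 15, 16, 4]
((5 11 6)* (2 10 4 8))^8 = ((2 10 4 8)(5 11 6))^8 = (5 6 11)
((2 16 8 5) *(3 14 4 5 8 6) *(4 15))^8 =((2 16 6 3 14 15 4 5))^8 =(16)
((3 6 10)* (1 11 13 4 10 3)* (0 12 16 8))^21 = (0 12 16 8)(1 11 13 4 10)(3 6)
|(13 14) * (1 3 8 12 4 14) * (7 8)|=8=|(1 3 7 8 12 4 14 13)|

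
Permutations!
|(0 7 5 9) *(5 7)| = 3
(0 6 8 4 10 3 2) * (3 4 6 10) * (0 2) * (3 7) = (0 10 4 7 3)(6 8) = [10, 1, 2, 0, 7, 5, 8, 3, 6, 9, 4]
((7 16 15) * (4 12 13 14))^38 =(4 13)(7 15 16)(12 14)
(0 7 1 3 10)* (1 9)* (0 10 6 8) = (10)(0 7 9 1 3 6 8) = [7, 3, 2, 6, 4, 5, 8, 9, 0, 1, 10]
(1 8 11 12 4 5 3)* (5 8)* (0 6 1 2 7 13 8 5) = (0 6 1)(2 7 13 8 11 12 4 5 3) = [6, 0, 7, 2, 5, 3, 1, 13, 11, 9, 10, 12, 4, 8]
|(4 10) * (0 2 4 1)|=5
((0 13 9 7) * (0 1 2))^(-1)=((0 13 9 7 1 2))^(-1)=(0 2 1 7 9 13)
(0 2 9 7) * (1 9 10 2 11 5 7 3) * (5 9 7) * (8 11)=(0 8 11 9 3 1 7)(2 10)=[8, 7, 10, 1, 4, 5, 6, 0, 11, 3, 2, 9]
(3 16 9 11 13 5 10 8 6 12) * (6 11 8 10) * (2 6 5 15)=(2 6 12 3 16 9 8 11 13 15)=[0, 1, 6, 16, 4, 5, 12, 7, 11, 8, 10, 13, 3, 15, 14, 2, 9]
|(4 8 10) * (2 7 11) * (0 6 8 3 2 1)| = 10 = |(0 6 8 10 4 3 2 7 11 1)|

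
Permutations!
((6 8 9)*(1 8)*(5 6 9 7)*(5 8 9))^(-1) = (1 6 5 9)(7 8)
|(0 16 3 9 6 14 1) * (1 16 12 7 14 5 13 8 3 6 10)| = 13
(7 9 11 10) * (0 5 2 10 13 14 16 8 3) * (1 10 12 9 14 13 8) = (0 5 2 12 9 11 8 3)(1 10 7 14 16) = [5, 10, 12, 0, 4, 2, 6, 14, 3, 11, 7, 8, 9, 13, 16, 15, 1]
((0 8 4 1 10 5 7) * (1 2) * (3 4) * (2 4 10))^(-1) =((0 8 3 10 5 7)(1 2))^(-1) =(0 7 5 10 3 8)(1 2)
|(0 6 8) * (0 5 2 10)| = |(0 6 8 5 2 10)| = 6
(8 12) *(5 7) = (5 7)(8 12) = [0, 1, 2, 3, 4, 7, 6, 5, 12, 9, 10, 11, 8]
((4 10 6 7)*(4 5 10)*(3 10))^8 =(3 7 10 5 6) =((3 10 6 7 5))^8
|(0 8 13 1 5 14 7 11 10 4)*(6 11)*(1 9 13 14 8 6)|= |(0 6 11 10 4)(1 5 8 14 7)(9 13)|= 10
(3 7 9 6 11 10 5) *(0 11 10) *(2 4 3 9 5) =[11, 1, 4, 7, 3, 9, 10, 5, 8, 6, 2, 0] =(0 11)(2 4 3 7 5 9 6 10)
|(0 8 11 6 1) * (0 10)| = 6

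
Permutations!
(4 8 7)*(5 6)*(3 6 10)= [0, 1, 2, 6, 8, 10, 5, 4, 7, 9, 3]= (3 6 5 10)(4 8 7)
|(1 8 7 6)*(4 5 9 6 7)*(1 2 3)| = |(1 8 4 5 9 6 2 3)| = 8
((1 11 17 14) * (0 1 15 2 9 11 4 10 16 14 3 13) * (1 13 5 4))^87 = (0 13)(2 15 14 16 10 4 5 3 17 11 9)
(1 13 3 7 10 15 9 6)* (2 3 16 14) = (1 13 16 14 2 3 7 10 15 9 6) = [0, 13, 3, 7, 4, 5, 1, 10, 8, 6, 15, 11, 12, 16, 2, 9, 14]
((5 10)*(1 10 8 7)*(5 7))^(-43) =((1 10 7)(5 8))^(-43) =(1 7 10)(5 8)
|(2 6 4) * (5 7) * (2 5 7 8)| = |(2 6 4 5 8)| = 5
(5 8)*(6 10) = (5 8)(6 10) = [0, 1, 2, 3, 4, 8, 10, 7, 5, 9, 6]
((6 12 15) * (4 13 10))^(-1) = ((4 13 10)(6 12 15))^(-1) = (4 10 13)(6 15 12)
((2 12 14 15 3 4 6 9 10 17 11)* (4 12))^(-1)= ((2 4 6 9 10 17 11)(3 12 14 15))^(-1)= (2 11 17 10 9 6 4)(3 15 14 12)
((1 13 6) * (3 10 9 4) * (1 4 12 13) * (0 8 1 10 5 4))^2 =((0 8 1 10 9 12 13 6)(3 5 4))^2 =(0 1 9 13)(3 4 5)(6 8 10 12)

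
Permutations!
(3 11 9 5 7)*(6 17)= [0, 1, 2, 11, 4, 7, 17, 3, 8, 5, 10, 9, 12, 13, 14, 15, 16, 6]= (3 11 9 5 7)(6 17)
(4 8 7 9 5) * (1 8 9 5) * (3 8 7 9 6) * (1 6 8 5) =[0, 7, 2, 5, 8, 4, 3, 1, 9, 6] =(1 7)(3 5 4 8 9 6)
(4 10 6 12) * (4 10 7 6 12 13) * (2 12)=(2 12 10)(4 7 6 13)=[0, 1, 12, 3, 7, 5, 13, 6, 8, 9, 2, 11, 10, 4]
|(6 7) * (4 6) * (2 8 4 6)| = 6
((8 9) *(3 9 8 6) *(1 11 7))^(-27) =((1 11 7)(3 9 6))^(-27) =(11)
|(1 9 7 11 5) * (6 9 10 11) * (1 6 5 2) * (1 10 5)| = |(1 5 6 9 7)(2 10 11)| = 15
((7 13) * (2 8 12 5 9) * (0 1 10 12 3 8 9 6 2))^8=(13)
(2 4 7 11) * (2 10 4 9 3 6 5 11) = (2 9 3 6 5 11 10 4 7) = [0, 1, 9, 6, 7, 11, 5, 2, 8, 3, 4, 10]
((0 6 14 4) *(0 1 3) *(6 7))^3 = ((0 7 6 14 4 1 3))^3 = (0 14 3 6 1 7 4)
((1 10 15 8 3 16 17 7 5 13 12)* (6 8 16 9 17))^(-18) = (1 17 16 13 3 10 7 6 12 9 15 5 8)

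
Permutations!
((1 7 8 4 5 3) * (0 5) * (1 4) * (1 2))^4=(8)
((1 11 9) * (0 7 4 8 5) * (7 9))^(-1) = (0 5 8 4 7 11 1 9)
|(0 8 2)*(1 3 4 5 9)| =|(0 8 2)(1 3 4 5 9)| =15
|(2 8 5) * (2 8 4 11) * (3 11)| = 4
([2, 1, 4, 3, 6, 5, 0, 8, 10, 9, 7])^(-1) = (0 6 4 2)(7 10 8)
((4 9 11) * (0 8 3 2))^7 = (0 2 3 8)(4 9 11)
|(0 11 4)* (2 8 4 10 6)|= |(0 11 10 6 2 8 4)|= 7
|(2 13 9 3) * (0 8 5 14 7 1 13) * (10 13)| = 11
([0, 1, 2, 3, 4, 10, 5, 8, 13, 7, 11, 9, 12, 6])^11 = (5 9 13 10 7 6 11 8)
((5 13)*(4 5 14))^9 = ((4 5 13 14))^9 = (4 5 13 14)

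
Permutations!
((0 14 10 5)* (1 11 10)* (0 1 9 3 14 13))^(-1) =(0 13)(1 5 10 11)(3 9 14)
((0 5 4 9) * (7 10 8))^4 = ((0 5 4 9)(7 10 8))^4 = (7 10 8)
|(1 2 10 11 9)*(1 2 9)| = 5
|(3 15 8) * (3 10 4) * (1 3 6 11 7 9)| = 10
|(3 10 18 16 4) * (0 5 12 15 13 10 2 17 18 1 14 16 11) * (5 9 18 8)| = |(0 9 18 11)(1 14 16 4 3 2 17 8 5 12 15 13 10)| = 52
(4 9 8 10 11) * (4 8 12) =[0, 1, 2, 3, 9, 5, 6, 7, 10, 12, 11, 8, 4] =(4 9 12)(8 10 11)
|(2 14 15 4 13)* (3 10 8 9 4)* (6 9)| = |(2 14 15 3 10 8 6 9 4 13)| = 10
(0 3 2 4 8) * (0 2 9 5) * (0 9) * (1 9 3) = (0 1 9 5 3)(2 4 8) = [1, 9, 4, 0, 8, 3, 6, 7, 2, 5]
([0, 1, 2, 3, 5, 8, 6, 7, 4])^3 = (8)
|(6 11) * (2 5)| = |(2 5)(6 11)| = 2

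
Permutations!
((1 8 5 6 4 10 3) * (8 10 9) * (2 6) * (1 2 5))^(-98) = (1 9 6 3)(2 10 8 4)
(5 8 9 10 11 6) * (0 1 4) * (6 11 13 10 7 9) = (0 1 4)(5 8 6)(7 9)(10 13) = [1, 4, 2, 3, 0, 8, 5, 9, 6, 7, 13, 11, 12, 10]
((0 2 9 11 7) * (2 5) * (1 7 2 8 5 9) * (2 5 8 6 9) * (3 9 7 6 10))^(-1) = ((0 2 1 6 7)(3 9 11 5 10))^(-1) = (0 7 6 1 2)(3 10 5 11 9)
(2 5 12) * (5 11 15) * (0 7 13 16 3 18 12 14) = (0 7 13 16 3 18 12 2 11 15 5 14) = [7, 1, 11, 18, 4, 14, 6, 13, 8, 9, 10, 15, 2, 16, 0, 5, 3, 17, 12]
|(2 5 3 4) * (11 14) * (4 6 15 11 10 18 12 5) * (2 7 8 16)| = 45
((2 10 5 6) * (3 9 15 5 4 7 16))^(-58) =((2 10 4 7 16 3 9 15 5 6))^(-58) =(2 4 16 9 5)(3 15 6 10 7)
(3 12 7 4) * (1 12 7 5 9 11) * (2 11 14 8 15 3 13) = [0, 12, 11, 7, 13, 9, 6, 4, 15, 14, 10, 1, 5, 2, 8, 3] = (1 12 5 9 14 8 15 3 7 4 13 2 11)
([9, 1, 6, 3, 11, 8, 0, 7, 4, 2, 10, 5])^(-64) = [0, 1, 2, 3, 4, 5, 6, 7, 8, 9, 10, 11]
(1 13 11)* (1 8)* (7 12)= (1 13 11 8)(7 12)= [0, 13, 2, 3, 4, 5, 6, 12, 1, 9, 10, 8, 7, 11]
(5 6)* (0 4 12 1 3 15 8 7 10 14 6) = (0 4 12 1 3 15 8 7 10 14 6 5) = [4, 3, 2, 15, 12, 0, 5, 10, 7, 9, 14, 11, 1, 13, 6, 8]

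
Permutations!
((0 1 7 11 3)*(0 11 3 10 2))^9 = (0 7 11 2 1 3 10)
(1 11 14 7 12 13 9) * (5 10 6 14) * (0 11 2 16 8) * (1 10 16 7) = [11, 2, 7, 3, 4, 16, 14, 12, 0, 10, 6, 5, 13, 9, 1, 15, 8] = (0 11 5 16 8)(1 2 7 12 13 9 10 6 14)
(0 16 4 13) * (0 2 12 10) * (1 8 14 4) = (0 16 1 8 14 4 13 2 12 10) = [16, 8, 12, 3, 13, 5, 6, 7, 14, 9, 0, 11, 10, 2, 4, 15, 1]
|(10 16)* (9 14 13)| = 6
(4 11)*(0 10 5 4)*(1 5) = (0 10 1 5 4 11) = [10, 5, 2, 3, 11, 4, 6, 7, 8, 9, 1, 0]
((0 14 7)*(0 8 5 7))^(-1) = (0 14)(5 8 7)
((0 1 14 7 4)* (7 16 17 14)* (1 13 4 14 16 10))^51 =((0 13 4)(1 7 14 10)(16 17))^51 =(1 10 14 7)(16 17)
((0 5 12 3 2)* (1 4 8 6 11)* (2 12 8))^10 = ((0 5 8 6 11 1 4 2)(3 12))^10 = (12)(0 8 11 4)(1 2 5 6)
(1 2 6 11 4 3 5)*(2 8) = (1 8 2 6 11 4 3 5) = [0, 8, 6, 5, 3, 1, 11, 7, 2, 9, 10, 4]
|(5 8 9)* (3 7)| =6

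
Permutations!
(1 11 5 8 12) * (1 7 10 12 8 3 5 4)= (1 11 4)(3 5)(7 10 12)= [0, 11, 2, 5, 1, 3, 6, 10, 8, 9, 12, 4, 7]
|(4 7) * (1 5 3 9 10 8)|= |(1 5 3 9 10 8)(4 7)|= 6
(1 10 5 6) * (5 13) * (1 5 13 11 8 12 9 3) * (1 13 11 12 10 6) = [0, 6, 2, 13, 4, 1, 5, 7, 10, 3, 12, 8, 9, 11] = (1 6 5)(3 13 11 8 10 12 9)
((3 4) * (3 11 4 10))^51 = (3 10)(4 11) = ((3 10)(4 11))^51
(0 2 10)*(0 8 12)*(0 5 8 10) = (0 2)(5 8 12) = [2, 1, 0, 3, 4, 8, 6, 7, 12, 9, 10, 11, 5]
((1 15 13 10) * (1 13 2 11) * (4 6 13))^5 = (1 15 2 11)(4 6 13 10)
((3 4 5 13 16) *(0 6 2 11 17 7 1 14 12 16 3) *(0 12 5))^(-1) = ((0 6 2 11 17 7 1 14 5 13 3 4)(12 16))^(-1) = (0 4 3 13 5 14 1 7 17 11 2 6)(12 16)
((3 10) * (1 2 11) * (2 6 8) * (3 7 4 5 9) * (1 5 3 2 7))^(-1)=(1 10 3 4 7 8 6)(2 9 5 11)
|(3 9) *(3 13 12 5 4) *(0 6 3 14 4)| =14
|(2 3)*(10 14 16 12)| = |(2 3)(10 14 16 12)| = 4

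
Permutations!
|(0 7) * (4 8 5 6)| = 4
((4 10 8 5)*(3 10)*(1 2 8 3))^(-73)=(1 8 4 2 5)(3 10)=((1 2 8 5 4)(3 10))^(-73)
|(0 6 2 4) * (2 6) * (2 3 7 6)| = 6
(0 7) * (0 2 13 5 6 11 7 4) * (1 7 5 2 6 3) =(0 4)(1 7 6 11 5 3)(2 13) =[4, 7, 13, 1, 0, 3, 11, 6, 8, 9, 10, 5, 12, 2]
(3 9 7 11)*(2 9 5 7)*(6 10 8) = [0, 1, 9, 5, 4, 7, 10, 11, 6, 2, 8, 3] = (2 9)(3 5 7 11)(6 10 8)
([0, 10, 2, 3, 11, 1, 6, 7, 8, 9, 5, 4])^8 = [0, 5, 2, 3, 4, 10, 6, 7, 8, 9, 1, 11]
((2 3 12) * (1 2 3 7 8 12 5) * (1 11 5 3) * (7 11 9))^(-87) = (1 2 11 5 9 7 8 12) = ((1 2 11 5 9 7 8 12))^(-87)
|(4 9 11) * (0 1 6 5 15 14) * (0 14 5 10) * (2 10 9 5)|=10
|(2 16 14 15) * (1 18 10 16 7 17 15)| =20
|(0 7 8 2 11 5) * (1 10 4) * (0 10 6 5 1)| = 10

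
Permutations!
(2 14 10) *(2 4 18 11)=(2 14 10 4 18 11)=[0, 1, 14, 3, 18, 5, 6, 7, 8, 9, 4, 2, 12, 13, 10, 15, 16, 17, 11]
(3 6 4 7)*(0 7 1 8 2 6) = [7, 8, 6, 0, 1, 5, 4, 3, 2] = (0 7 3)(1 8 2 6 4)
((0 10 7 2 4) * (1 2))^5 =(0 4 2 1 7 10)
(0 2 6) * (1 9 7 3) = (0 2 6)(1 9 7 3) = [2, 9, 6, 1, 4, 5, 0, 3, 8, 7]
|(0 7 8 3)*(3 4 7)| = 6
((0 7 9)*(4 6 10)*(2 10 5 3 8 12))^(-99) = (2 3 4 12 5 10 8 6)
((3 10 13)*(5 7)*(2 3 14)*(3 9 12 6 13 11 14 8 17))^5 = (2 8 14 13 11 6 10 12 3 9 17)(5 7)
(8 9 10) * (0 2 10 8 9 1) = [2, 0, 10, 3, 4, 5, 6, 7, 1, 8, 9] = (0 2 10 9 8 1)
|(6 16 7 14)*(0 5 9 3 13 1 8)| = 28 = |(0 5 9 3 13 1 8)(6 16 7 14)|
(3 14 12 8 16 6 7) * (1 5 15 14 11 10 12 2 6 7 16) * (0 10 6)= (0 10 12 8 1 5 15 14 2)(3 11 6 16 7)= [10, 5, 0, 11, 4, 15, 16, 3, 1, 9, 12, 6, 8, 13, 2, 14, 7]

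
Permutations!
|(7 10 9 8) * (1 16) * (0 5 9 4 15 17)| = 18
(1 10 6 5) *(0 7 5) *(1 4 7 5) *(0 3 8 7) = (0 5 4)(1 10 6 3 8 7) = [5, 10, 2, 8, 0, 4, 3, 1, 7, 9, 6]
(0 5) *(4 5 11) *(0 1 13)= (0 11 4 5 1 13)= [11, 13, 2, 3, 5, 1, 6, 7, 8, 9, 10, 4, 12, 0]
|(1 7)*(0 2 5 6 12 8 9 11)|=|(0 2 5 6 12 8 9 11)(1 7)|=8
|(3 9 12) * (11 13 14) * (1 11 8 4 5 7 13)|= 6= |(1 11)(3 9 12)(4 5 7 13 14 8)|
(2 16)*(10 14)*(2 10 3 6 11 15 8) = (2 16 10 14 3 6 11 15 8) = [0, 1, 16, 6, 4, 5, 11, 7, 2, 9, 14, 15, 12, 13, 3, 8, 10]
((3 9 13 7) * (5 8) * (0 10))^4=(13)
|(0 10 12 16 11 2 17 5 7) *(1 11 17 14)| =28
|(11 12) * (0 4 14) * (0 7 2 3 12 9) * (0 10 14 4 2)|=9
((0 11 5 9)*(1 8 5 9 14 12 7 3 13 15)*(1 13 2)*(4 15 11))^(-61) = (0 9 11 13 15 4)(1 14 3 8 12 2 5 7)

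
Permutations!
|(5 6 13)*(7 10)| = |(5 6 13)(7 10)| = 6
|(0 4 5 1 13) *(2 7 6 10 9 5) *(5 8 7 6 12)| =12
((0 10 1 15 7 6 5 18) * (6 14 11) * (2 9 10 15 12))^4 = ((0 15 7 14 11 6 5 18)(1 12 2 9 10))^4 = (0 11)(1 10 9 2 12)(5 7)(6 15)(14 18)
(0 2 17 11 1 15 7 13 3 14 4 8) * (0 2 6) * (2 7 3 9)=[6, 15, 17, 14, 8, 5, 0, 13, 7, 2, 10, 1, 12, 9, 4, 3, 16, 11]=(0 6)(1 15 3 14 4 8 7 13 9 2 17 11)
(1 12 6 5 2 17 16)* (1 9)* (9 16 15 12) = (1 9)(2 17 15 12 6 5) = [0, 9, 17, 3, 4, 2, 5, 7, 8, 1, 10, 11, 6, 13, 14, 12, 16, 15]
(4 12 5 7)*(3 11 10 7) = (3 11 10 7 4 12 5) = [0, 1, 2, 11, 12, 3, 6, 4, 8, 9, 7, 10, 5]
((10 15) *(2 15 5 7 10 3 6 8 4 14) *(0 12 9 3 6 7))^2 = (0 9 7 5 12 3 10)(2 6 4)(8 14 15)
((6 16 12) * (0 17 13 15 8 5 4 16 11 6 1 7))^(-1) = (0 7 1 12 16 4 5 8 15 13 17)(6 11)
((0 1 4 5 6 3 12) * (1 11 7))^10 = (0 11 7 1 4 5 6 3 12)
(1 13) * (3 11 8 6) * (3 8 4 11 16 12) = (1 13)(3 16 12)(4 11)(6 8) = [0, 13, 2, 16, 11, 5, 8, 7, 6, 9, 10, 4, 3, 1, 14, 15, 12]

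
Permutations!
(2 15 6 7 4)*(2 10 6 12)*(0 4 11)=(0 4 10 6 7 11)(2 15 12)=[4, 1, 15, 3, 10, 5, 7, 11, 8, 9, 6, 0, 2, 13, 14, 12]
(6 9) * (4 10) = [0, 1, 2, 3, 10, 5, 9, 7, 8, 6, 4] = (4 10)(6 9)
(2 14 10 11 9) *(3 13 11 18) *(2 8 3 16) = (2 14 10 18 16)(3 13 11 9 8) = [0, 1, 14, 13, 4, 5, 6, 7, 3, 8, 18, 9, 12, 11, 10, 15, 2, 17, 16]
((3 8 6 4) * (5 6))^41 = ((3 8 5 6 4))^41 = (3 8 5 6 4)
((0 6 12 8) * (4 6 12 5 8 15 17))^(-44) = (0 4)(5 15)(6 12)(8 17)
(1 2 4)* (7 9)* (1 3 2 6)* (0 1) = [1, 6, 4, 2, 3, 5, 0, 9, 8, 7] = (0 1 6)(2 4 3)(7 9)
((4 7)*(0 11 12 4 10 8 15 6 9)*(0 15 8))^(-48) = (15) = ((0 11 12 4 7 10)(6 9 15))^(-48)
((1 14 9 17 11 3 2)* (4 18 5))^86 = (1 9 11 2 14 17 3)(4 5 18)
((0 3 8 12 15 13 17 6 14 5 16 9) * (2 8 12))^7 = (0 14 15 9 6 12 16 17 3 5 13)(2 8)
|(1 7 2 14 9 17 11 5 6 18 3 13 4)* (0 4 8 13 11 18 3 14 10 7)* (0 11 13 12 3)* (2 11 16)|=|(0 4 1 16 2 10 7 11 5 6)(3 13 8 12)(9 17 18 14)|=20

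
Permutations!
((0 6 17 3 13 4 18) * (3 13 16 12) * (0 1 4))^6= ((0 6 17 13)(1 4 18)(3 16 12))^6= (18)(0 17)(6 13)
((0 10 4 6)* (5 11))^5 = ((0 10 4 6)(5 11))^5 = (0 10 4 6)(5 11)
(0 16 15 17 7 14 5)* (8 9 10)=(0 16 15 17 7 14 5)(8 9 10)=[16, 1, 2, 3, 4, 0, 6, 14, 9, 10, 8, 11, 12, 13, 5, 17, 15, 7]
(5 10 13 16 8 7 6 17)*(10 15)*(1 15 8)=(1 15 10 13 16)(5 8 7 6 17)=[0, 15, 2, 3, 4, 8, 17, 6, 7, 9, 13, 11, 12, 16, 14, 10, 1, 5]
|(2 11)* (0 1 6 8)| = |(0 1 6 8)(2 11)| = 4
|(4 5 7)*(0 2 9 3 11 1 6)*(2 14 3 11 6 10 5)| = |(0 14 3 6)(1 10 5 7 4 2 9 11)| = 8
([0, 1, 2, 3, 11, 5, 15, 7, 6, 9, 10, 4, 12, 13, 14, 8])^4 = (6 15 8)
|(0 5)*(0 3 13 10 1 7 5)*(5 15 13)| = |(1 7 15 13 10)(3 5)| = 10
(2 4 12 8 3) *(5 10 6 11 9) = (2 4 12 8 3)(5 10 6 11 9) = [0, 1, 4, 2, 12, 10, 11, 7, 3, 5, 6, 9, 8]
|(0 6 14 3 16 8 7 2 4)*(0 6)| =8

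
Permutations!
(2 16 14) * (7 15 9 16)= [0, 1, 7, 3, 4, 5, 6, 15, 8, 16, 10, 11, 12, 13, 2, 9, 14]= (2 7 15 9 16 14)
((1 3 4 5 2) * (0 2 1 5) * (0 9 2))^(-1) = ((1 3 4 9 2 5))^(-1) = (1 5 2 9 4 3)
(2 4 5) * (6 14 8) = (2 4 5)(6 14 8) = [0, 1, 4, 3, 5, 2, 14, 7, 6, 9, 10, 11, 12, 13, 8]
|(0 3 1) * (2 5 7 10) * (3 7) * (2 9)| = 8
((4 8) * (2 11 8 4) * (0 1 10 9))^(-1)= (0 9 10 1)(2 8 11)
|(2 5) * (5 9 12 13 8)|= 6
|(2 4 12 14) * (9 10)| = |(2 4 12 14)(9 10)| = 4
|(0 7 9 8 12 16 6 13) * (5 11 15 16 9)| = 24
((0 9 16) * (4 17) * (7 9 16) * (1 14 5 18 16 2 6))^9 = (0 2 6 1 14 5 18 16)(4 17)(7 9)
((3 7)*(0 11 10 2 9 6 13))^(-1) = ((0 11 10 2 9 6 13)(3 7))^(-1) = (0 13 6 9 2 10 11)(3 7)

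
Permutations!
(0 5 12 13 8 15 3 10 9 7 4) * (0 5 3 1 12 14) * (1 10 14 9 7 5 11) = (0 3 14)(1 12 13 8 15 10 7 4 11)(5 9) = [3, 12, 2, 14, 11, 9, 6, 4, 15, 5, 7, 1, 13, 8, 0, 10]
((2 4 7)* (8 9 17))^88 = ((2 4 7)(8 9 17))^88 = (2 4 7)(8 9 17)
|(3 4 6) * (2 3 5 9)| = |(2 3 4 6 5 9)| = 6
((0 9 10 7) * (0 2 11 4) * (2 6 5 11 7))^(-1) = ((0 9 10 2 7 6 5 11 4))^(-1) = (0 4 11 5 6 7 2 10 9)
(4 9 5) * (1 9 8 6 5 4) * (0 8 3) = (0 8 6 5 1 9 4 3) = [8, 9, 2, 0, 3, 1, 5, 7, 6, 4]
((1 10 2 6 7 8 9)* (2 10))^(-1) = ((10)(1 2 6 7 8 9))^(-1) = (10)(1 9 8 7 6 2)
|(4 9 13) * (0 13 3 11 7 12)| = 8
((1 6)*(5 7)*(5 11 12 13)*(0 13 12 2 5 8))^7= ((0 13 8)(1 6)(2 5 7 11))^7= (0 13 8)(1 6)(2 11 7 5)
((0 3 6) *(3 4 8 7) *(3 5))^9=(0 8 5 6 4 7 3)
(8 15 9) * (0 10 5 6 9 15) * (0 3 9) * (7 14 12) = (15)(0 10 5 6)(3 9 8)(7 14 12) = [10, 1, 2, 9, 4, 6, 0, 14, 3, 8, 5, 11, 7, 13, 12, 15]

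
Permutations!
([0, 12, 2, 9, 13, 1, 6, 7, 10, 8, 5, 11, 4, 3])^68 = (1 9 12 8 4 10 13 5 3)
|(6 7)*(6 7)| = 1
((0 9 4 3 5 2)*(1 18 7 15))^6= (1 7)(15 18)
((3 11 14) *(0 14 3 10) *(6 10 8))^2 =(0 8 10 14 6)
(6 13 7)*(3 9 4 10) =[0, 1, 2, 9, 10, 5, 13, 6, 8, 4, 3, 11, 12, 7] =(3 9 4 10)(6 13 7)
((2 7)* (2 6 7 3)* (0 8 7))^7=((0 8 7 6)(2 3))^7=(0 6 7 8)(2 3)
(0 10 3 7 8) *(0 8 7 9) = (0 10 3 9) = [10, 1, 2, 9, 4, 5, 6, 7, 8, 0, 3]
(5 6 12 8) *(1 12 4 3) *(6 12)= (1 6 4 3)(5 12 8)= [0, 6, 2, 1, 3, 12, 4, 7, 5, 9, 10, 11, 8]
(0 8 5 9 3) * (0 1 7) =[8, 7, 2, 1, 4, 9, 6, 0, 5, 3] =(0 8 5 9 3 1 7)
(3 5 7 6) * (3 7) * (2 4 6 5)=(2 4 6 7 5 3)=[0, 1, 4, 2, 6, 3, 7, 5]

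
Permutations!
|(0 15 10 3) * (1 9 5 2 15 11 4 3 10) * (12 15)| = |(0 11 4 3)(1 9 5 2 12 15)| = 12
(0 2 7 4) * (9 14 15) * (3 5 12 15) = (0 2 7 4)(3 5 12 15 9 14) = [2, 1, 7, 5, 0, 12, 6, 4, 8, 14, 10, 11, 15, 13, 3, 9]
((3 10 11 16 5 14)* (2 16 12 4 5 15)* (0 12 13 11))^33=((0 12 4 5 14 3 10)(2 16 15)(11 13))^33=(16)(0 3 5 12 10 14 4)(11 13)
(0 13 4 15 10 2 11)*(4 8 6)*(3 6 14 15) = (0 13 8 14 15 10 2 11)(3 6 4) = [13, 1, 11, 6, 3, 5, 4, 7, 14, 9, 2, 0, 12, 8, 15, 10]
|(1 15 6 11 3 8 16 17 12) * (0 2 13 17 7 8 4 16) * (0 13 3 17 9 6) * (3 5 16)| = 14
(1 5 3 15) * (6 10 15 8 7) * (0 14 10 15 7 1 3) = (0 14 10 7 6 15 3 8 1 5) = [14, 5, 2, 8, 4, 0, 15, 6, 1, 9, 7, 11, 12, 13, 10, 3]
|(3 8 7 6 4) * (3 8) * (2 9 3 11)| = |(2 9 3 11)(4 8 7 6)| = 4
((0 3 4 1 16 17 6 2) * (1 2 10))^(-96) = ((0 3 4 2)(1 16 17 6 10))^(-96) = (1 10 6 17 16)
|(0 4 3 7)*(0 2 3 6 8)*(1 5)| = 12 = |(0 4 6 8)(1 5)(2 3 7)|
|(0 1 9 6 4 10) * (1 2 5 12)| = |(0 2 5 12 1 9 6 4 10)| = 9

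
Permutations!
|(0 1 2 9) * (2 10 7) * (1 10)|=|(0 10 7 2 9)|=5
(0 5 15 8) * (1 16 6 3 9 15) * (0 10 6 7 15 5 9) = (0 9 5 1 16 7 15 8 10 6 3) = [9, 16, 2, 0, 4, 1, 3, 15, 10, 5, 6, 11, 12, 13, 14, 8, 7]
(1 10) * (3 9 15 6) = [0, 10, 2, 9, 4, 5, 3, 7, 8, 15, 1, 11, 12, 13, 14, 6] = (1 10)(3 9 15 6)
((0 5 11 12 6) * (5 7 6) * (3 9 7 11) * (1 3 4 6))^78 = (12)(1 9)(3 7)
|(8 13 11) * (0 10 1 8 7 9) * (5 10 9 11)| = 10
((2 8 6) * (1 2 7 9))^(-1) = (1 9 7 6 8 2)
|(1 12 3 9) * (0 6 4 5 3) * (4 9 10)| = 20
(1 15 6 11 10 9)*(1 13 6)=(1 15)(6 11 10 9 13)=[0, 15, 2, 3, 4, 5, 11, 7, 8, 13, 9, 10, 12, 6, 14, 1]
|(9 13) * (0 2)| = |(0 2)(9 13)| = 2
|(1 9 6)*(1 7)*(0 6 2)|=|(0 6 7 1 9 2)|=6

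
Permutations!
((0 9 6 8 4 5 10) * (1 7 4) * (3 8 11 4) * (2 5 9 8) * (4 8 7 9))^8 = ((0 7 3 2 5 10)(1 9 6 11 8))^8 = (0 3 5)(1 11 9 8 6)(2 10 7)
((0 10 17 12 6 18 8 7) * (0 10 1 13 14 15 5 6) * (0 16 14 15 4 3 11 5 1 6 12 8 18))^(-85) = ((18)(0 6)(1 13 15)(3 11 5 12 16 14 4)(7 10 17 8))^(-85) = (18)(0 6)(1 15 13)(3 4 14 16 12 5 11)(7 8 17 10)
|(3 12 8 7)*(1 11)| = 4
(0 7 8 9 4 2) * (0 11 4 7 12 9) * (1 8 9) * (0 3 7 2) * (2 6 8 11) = (0 12 1 11 4)(3 7 9 6 8) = [12, 11, 2, 7, 0, 5, 8, 9, 3, 6, 10, 4, 1]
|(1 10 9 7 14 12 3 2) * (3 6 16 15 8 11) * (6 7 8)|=|(1 10 9 8 11 3 2)(6 16 15)(7 14 12)|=21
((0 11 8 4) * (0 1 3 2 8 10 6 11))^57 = ((1 3 2 8 4)(6 11 10))^57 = (11)(1 2 4 3 8)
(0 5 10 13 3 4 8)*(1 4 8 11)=(0 5 10 13 3 8)(1 4 11)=[5, 4, 2, 8, 11, 10, 6, 7, 0, 9, 13, 1, 12, 3]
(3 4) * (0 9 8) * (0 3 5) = (0 9 8 3 4 5) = [9, 1, 2, 4, 5, 0, 6, 7, 3, 8]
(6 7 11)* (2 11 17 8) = (2 11 6 7 17 8) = [0, 1, 11, 3, 4, 5, 7, 17, 2, 9, 10, 6, 12, 13, 14, 15, 16, 8]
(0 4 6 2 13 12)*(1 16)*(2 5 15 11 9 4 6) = [6, 16, 13, 3, 2, 15, 5, 7, 8, 4, 10, 9, 0, 12, 14, 11, 1] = (0 6 5 15 11 9 4 2 13 12)(1 16)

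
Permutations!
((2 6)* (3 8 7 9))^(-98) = (3 7)(8 9)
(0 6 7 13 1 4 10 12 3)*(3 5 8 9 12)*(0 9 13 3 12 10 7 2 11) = (0 6 2 11)(1 4 7 3 9 10 12 5 8 13) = [6, 4, 11, 9, 7, 8, 2, 3, 13, 10, 12, 0, 5, 1]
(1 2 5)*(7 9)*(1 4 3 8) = (1 2 5 4 3 8)(7 9) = [0, 2, 5, 8, 3, 4, 6, 9, 1, 7]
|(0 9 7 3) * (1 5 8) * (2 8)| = |(0 9 7 3)(1 5 2 8)| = 4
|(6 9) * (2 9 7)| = 4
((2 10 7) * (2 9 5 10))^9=(5 10 7 9)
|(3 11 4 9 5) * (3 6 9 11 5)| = 4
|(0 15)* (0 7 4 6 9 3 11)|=|(0 15 7 4 6 9 3 11)|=8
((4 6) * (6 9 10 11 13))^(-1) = ((4 9 10 11 13 6))^(-1) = (4 6 13 11 10 9)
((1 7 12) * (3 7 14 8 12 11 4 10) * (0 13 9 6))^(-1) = ((0 13 9 6)(1 14 8 12)(3 7 11 4 10))^(-1) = (0 6 9 13)(1 12 8 14)(3 10 4 11 7)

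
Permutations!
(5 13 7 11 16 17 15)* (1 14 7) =(1 14 7 11 16 17 15 5 13) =[0, 14, 2, 3, 4, 13, 6, 11, 8, 9, 10, 16, 12, 1, 7, 5, 17, 15]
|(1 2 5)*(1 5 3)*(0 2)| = 4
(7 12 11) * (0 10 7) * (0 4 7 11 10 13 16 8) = [13, 1, 2, 3, 7, 5, 6, 12, 0, 9, 11, 4, 10, 16, 14, 15, 8] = (0 13 16 8)(4 7 12 10 11)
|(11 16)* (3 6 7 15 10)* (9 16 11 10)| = |(3 6 7 15 9 16 10)| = 7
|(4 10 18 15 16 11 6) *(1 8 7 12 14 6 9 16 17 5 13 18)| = 120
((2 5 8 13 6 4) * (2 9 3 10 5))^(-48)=(13)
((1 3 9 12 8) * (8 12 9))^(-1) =((12)(1 3 8))^(-1) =(12)(1 8 3)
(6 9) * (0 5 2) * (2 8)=[5, 1, 0, 3, 4, 8, 9, 7, 2, 6]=(0 5 8 2)(6 9)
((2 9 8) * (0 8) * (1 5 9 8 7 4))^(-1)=(0 9 5 1 4 7)(2 8)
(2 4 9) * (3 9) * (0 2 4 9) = (0 2 9 4 3) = [2, 1, 9, 0, 3, 5, 6, 7, 8, 4]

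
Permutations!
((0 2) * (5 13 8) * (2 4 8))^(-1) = ((0 4 8 5 13 2))^(-1) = (0 2 13 5 8 4)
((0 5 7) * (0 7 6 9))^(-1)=(0 9 6 5)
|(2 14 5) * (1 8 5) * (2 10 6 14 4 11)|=6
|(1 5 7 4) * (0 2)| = 4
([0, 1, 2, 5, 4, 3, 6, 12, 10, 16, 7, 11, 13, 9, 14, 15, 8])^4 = [0, 1, 2, 3, 4, 5, 6, 16, 13, 7, 9, 11, 8, 10, 14, 15, 12]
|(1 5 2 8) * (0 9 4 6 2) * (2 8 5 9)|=|(0 2 5)(1 9 4 6 8)|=15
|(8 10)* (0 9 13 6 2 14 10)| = 8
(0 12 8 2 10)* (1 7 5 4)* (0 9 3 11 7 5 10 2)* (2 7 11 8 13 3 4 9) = (0 12 13 3 8)(1 5 9 4)(2 7 10) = [12, 5, 7, 8, 1, 9, 6, 10, 0, 4, 2, 11, 13, 3]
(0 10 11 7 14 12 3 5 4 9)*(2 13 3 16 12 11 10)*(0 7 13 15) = (0 2 15)(3 5 4 9 7 14 11 13)(12 16) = [2, 1, 15, 5, 9, 4, 6, 14, 8, 7, 10, 13, 16, 3, 11, 0, 12]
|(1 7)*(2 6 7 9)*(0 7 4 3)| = |(0 7 1 9 2 6 4 3)| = 8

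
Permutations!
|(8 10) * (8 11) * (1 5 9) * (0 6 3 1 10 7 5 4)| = |(0 6 3 1 4)(5 9 10 11 8 7)| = 30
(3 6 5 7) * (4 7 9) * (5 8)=(3 6 8 5 9 4 7)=[0, 1, 2, 6, 7, 9, 8, 3, 5, 4]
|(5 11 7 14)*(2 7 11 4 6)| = |(2 7 14 5 4 6)| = 6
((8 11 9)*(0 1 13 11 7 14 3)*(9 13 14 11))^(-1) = (0 3 14 1)(7 8 9 13 11)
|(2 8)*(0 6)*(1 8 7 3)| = |(0 6)(1 8 2 7 3)| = 10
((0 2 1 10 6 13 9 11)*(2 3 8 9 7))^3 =(0 9 3 11 8)(1 13)(2 6)(7 10)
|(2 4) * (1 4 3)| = 4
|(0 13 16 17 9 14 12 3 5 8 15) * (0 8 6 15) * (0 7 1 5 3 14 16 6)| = |(0 13 6 15 8 7 1 5)(9 16 17)(12 14)| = 24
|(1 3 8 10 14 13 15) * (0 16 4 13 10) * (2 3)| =|(0 16 4 13 15 1 2 3 8)(10 14)| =18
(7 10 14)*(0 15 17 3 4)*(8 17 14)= [15, 1, 2, 4, 0, 5, 6, 10, 17, 9, 8, 11, 12, 13, 7, 14, 16, 3]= (0 15 14 7 10 8 17 3 4)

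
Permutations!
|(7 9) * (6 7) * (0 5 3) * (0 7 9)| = 4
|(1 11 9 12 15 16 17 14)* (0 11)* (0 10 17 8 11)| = 12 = |(1 10 17 14)(8 11 9 12 15 16)|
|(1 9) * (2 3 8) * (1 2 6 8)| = 4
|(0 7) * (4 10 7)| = |(0 4 10 7)| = 4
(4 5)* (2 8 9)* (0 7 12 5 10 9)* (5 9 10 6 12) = (0 7 5 4 6 12 9 2 8) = [7, 1, 8, 3, 6, 4, 12, 5, 0, 2, 10, 11, 9]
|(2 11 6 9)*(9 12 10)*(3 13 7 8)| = |(2 11 6 12 10 9)(3 13 7 8)| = 12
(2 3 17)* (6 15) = (2 3 17)(6 15) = [0, 1, 3, 17, 4, 5, 15, 7, 8, 9, 10, 11, 12, 13, 14, 6, 16, 2]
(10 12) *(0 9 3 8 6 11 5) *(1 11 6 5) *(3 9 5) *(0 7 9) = [5, 11, 2, 8, 4, 7, 6, 9, 3, 0, 12, 1, 10] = (0 5 7 9)(1 11)(3 8)(10 12)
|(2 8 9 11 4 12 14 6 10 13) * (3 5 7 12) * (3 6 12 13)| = 22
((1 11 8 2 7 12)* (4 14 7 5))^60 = ((1 11 8 2 5 4 14 7 12))^60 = (1 14 2)(4 8 12)(5 11 7)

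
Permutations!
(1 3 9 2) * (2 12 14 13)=(1 3 9 12 14 13 2)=[0, 3, 1, 9, 4, 5, 6, 7, 8, 12, 10, 11, 14, 2, 13]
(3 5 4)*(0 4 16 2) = (0 4 3 5 16 2) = [4, 1, 0, 5, 3, 16, 6, 7, 8, 9, 10, 11, 12, 13, 14, 15, 2]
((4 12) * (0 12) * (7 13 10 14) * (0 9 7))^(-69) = (0 9 10 12 7 14 4 13)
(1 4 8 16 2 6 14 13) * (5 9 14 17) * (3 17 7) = (1 4 8 16 2 6 7 3 17 5 9 14 13) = [0, 4, 6, 17, 8, 9, 7, 3, 16, 14, 10, 11, 12, 1, 13, 15, 2, 5]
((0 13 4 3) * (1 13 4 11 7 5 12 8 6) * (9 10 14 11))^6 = ((0 4 3)(1 13 9 10 14 11 7 5 12 8 6))^6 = (1 7 13 5 9 12 10 8 14 6 11)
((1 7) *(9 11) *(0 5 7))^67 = ((0 5 7 1)(9 11))^67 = (0 1 7 5)(9 11)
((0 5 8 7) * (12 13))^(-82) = ((0 5 8 7)(12 13))^(-82) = (13)(0 8)(5 7)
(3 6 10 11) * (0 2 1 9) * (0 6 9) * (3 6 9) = [2, 0, 1, 3, 4, 5, 10, 7, 8, 9, 11, 6] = (0 2 1)(6 10 11)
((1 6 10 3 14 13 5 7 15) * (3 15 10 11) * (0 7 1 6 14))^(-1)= (0 3 11 6 15 10 7)(1 5 13 14)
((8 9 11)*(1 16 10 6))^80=(16)(8 11 9)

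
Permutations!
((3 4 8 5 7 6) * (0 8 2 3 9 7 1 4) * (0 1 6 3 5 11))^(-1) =(0 11 8)(1 3 7 9 6 5 2 4)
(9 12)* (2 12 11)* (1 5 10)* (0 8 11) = (0 8 11 2 12 9)(1 5 10) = [8, 5, 12, 3, 4, 10, 6, 7, 11, 0, 1, 2, 9]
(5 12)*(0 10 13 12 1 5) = [10, 5, 2, 3, 4, 1, 6, 7, 8, 9, 13, 11, 0, 12] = (0 10 13 12)(1 5)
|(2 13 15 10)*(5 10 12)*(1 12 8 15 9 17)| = 8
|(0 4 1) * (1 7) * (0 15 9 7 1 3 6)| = |(0 4 1 15 9 7 3 6)| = 8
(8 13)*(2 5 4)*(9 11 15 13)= (2 5 4)(8 9 11 15 13)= [0, 1, 5, 3, 2, 4, 6, 7, 9, 11, 10, 15, 12, 8, 14, 13]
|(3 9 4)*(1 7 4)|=5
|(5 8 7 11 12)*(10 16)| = 10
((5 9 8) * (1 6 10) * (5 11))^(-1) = (1 10 6)(5 11 8 9)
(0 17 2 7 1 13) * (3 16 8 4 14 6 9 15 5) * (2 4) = (0 17 4 14 6 9 15 5 3 16 8 2 7 1 13) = [17, 13, 7, 16, 14, 3, 9, 1, 2, 15, 10, 11, 12, 0, 6, 5, 8, 4]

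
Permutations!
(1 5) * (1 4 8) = (1 5 4 8) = [0, 5, 2, 3, 8, 4, 6, 7, 1]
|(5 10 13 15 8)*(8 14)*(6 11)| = 6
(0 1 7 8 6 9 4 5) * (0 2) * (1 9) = (0 9 4 5 2)(1 7 8 6) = [9, 7, 0, 3, 5, 2, 1, 8, 6, 4]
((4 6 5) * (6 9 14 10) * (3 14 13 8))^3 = (3 6 9)(4 8 10)(5 13 14)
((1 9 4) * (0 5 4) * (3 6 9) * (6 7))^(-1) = (0 9 6 7 3 1 4 5)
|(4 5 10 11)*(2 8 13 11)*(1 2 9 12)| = |(1 2 8 13 11 4 5 10 9 12)| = 10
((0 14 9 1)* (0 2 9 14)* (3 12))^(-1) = (14)(1 9 2)(3 12)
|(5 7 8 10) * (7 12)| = 5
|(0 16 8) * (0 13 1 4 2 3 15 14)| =|(0 16 8 13 1 4 2 3 15 14)| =10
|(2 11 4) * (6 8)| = |(2 11 4)(6 8)| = 6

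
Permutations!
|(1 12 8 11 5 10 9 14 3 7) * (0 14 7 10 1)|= |(0 14 3 10 9 7)(1 12 8 11 5)|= 30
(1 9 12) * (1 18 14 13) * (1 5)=(1 9 12 18 14 13 5)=[0, 9, 2, 3, 4, 1, 6, 7, 8, 12, 10, 11, 18, 5, 13, 15, 16, 17, 14]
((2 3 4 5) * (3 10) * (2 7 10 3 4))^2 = (4 7)(5 10)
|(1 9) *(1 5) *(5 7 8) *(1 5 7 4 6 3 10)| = |(1 9 4 6 3 10)(7 8)| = 6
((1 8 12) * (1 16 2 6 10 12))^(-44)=((1 8)(2 6 10 12 16))^(-44)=(2 6 10 12 16)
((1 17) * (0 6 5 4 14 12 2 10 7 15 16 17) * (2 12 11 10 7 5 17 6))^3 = (0 15 17 2 16 1 7 6)(4 10 14 5 11)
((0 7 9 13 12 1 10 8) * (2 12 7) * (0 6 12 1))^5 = (0 6 10 2 12 8 1)(7 13 9)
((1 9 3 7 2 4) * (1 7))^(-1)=((1 9 3)(2 4 7))^(-1)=(1 3 9)(2 7 4)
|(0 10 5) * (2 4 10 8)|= 6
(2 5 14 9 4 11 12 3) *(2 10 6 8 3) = [0, 1, 5, 10, 11, 14, 8, 7, 3, 4, 6, 12, 2, 13, 9] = (2 5 14 9 4 11 12)(3 10 6 8)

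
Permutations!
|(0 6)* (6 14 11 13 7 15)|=7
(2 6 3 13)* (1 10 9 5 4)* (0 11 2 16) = (0 11 2 6 3 13 16)(1 10 9 5 4) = [11, 10, 6, 13, 1, 4, 3, 7, 8, 5, 9, 2, 12, 16, 14, 15, 0]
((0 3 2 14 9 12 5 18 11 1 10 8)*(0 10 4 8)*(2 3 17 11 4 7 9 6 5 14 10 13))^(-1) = ((0 17 11 1 7 9 12 14 6 5 18 4 8 13 2 10))^(-1) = (0 10 2 13 8 4 18 5 6 14 12 9 7 1 11 17)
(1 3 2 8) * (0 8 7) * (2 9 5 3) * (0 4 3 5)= (0 8 1 2 7 4 3 9)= [8, 2, 7, 9, 3, 5, 6, 4, 1, 0]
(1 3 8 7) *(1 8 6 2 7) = [0, 3, 7, 6, 4, 5, 2, 8, 1] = (1 3 6 2 7 8)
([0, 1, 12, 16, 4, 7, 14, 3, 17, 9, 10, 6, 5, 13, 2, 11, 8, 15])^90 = (2 8)(3 6)(5 15)(7 11)(12 17)(14 16)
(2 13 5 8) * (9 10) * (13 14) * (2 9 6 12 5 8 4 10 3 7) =(2 14 13 8 9 3 7)(4 10 6 12 5) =[0, 1, 14, 7, 10, 4, 12, 2, 9, 3, 6, 11, 5, 8, 13]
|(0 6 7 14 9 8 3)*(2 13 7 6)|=8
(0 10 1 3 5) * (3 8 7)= (0 10 1 8 7 3 5)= [10, 8, 2, 5, 4, 0, 6, 3, 7, 9, 1]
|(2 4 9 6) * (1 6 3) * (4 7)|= 7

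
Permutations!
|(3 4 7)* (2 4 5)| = |(2 4 7 3 5)| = 5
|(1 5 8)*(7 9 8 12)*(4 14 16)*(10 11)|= |(1 5 12 7 9 8)(4 14 16)(10 11)|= 6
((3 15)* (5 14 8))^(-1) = ((3 15)(5 14 8))^(-1) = (3 15)(5 8 14)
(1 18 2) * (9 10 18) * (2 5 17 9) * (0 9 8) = (0 9 10 18 5 17 8)(1 2) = [9, 2, 1, 3, 4, 17, 6, 7, 0, 10, 18, 11, 12, 13, 14, 15, 16, 8, 5]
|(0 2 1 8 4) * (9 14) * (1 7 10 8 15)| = 6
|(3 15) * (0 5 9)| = 6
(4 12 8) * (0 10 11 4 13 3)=(0 10 11 4 12 8 13 3)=[10, 1, 2, 0, 12, 5, 6, 7, 13, 9, 11, 4, 8, 3]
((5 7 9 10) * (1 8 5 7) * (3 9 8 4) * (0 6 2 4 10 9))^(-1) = ((0 6 2 4 3)(1 10 7 8 5))^(-1) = (0 3 4 2 6)(1 5 8 7 10)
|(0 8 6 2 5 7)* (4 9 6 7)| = 15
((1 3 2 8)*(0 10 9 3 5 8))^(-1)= ((0 10 9 3 2)(1 5 8))^(-1)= (0 2 3 9 10)(1 8 5)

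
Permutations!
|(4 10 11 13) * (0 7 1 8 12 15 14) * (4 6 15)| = 12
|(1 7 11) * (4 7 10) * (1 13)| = |(1 10 4 7 11 13)| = 6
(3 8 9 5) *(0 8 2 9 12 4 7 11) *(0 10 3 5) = (0 8 12 4 7 11 10 3 2 9) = [8, 1, 9, 2, 7, 5, 6, 11, 12, 0, 3, 10, 4]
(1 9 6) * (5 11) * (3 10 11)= (1 9 6)(3 10 11 5)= [0, 9, 2, 10, 4, 3, 1, 7, 8, 6, 11, 5]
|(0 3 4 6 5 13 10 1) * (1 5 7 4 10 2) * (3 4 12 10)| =|(0 4 6 7 12 10 5 13 2 1)| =10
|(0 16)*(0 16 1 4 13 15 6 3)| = 7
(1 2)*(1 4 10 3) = (1 2 4 10 3) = [0, 2, 4, 1, 10, 5, 6, 7, 8, 9, 3]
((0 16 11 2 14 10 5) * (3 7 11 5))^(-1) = ((0 16 5)(2 14 10 3 7 11))^(-1) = (0 5 16)(2 11 7 3 10 14)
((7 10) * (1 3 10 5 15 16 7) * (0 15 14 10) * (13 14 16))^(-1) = ((0 15 13 14 10 1 3)(5 16 7))^(-1) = (0 3 1 10 14 13 15)(5 7 16)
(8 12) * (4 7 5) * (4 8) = (4 7 5 8 12) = [0, 1, 2, 3, 7, 8, 6, 5, 12, 9, 10, 11, 4]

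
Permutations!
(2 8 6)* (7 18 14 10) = (2 8 6)(7 18 14 10) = [0, 1, 8, 3, 4, 5, 2, 18, 6, 9, 7, 11, 12, 13, 10, 15, 16, 17, 14]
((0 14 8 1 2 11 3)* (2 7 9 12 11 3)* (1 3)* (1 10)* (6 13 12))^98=(0 8)(1 10 2 11 12 13 6 9 7)(3 14)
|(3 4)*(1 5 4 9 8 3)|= |(1 5 4)(3 9 8)|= 3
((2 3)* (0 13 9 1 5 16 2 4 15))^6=((0 13 9 1 5 16 2 3 4 15))^6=(0 2 9 4 5)(1 15 16 13 3)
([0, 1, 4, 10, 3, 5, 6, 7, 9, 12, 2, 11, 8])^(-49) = [0, 1, 10, 4, 2, 5, 6, 7, 12, 8, 3, 11, 9]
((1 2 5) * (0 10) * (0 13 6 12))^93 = ((0 10 13 6 12)(1 2 5))^93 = (0 6 10 12 13)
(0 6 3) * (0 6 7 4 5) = [7, 1, 2, 6, 5, 0, 3, 4] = (0 7 4 5)(3 6)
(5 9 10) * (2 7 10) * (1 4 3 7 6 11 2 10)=(1 4 3 7)(2 6 11)(5 9 10)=[0, 4, 6, 7, 3, 9, 11, 1, 8, 10, 5, 2]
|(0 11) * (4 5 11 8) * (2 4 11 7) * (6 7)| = 15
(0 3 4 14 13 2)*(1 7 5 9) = (0 3 4 14 13 2)(1 7 5 9) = [3, 7, 0, 4, 14, 9, 6, 5, 8, 1, 10, 11, 12, 2, 13]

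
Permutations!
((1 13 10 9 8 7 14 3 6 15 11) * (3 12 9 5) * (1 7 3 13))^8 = ((3 6 15 11 7 14 12 9 8)(5 13 10))^8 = (3 8 9 12 14 7 11 15 6)(5 10 13)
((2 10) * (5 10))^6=((2 5 10))^6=(10)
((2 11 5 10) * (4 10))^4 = (2 10 4 5 11)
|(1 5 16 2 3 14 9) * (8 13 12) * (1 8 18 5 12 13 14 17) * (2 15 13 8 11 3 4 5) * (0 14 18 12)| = |(0 14 9 11 3 17 1)(2 4 5 16 15 13 8 18)| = 56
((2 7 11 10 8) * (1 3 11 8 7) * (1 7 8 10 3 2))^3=(1 10 2 8 7)(3 11)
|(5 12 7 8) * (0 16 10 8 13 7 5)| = 4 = |(0 16 10 8)(5 12)(7 13)|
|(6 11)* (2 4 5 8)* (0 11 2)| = 7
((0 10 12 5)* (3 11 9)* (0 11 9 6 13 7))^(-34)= ((0 10 12 5 11 6 13 7)(3 9))^(-34)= (0 13 11 12)(5 10 7 6)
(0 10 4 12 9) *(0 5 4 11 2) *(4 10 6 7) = (0 6 7 4 12 9 5 10 11 2) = [6, 1, 0, 3, 12, 10, 7, 4, 8, 5, 11, 2, 9]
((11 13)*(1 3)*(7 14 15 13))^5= ((1 3)(7 14 15 13 11))^5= (15)(1 3)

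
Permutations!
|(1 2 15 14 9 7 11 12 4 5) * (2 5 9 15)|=10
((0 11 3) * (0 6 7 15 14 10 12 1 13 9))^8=(0 12 7)(1 15 11)(3 13 14)(6 9 10)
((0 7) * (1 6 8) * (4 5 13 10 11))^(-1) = ((0 7)(1 6 8)(4 5 13 10 11))^(-1) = (0 7)(1 8 6)(4 11 10 13 5)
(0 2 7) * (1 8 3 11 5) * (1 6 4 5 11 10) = (11)(0 2 7)(1 8 3 10)(4 5 6) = [2, 8, 7, 10, 5, 6, 4, 0, 3, 9, 1, 11]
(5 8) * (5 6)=(5 8 6)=[0, 1, 2, 3, 4, 8, 5, 7, 6]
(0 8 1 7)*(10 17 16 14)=(0 8 1 7)(10 17 16 14)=[8, 7, 2, 3, 4, 5, 6, 0, 1, 9, 17, 11, 12, 13, 10, 15, 14, 16]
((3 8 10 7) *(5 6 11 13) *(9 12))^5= ((3 8 10 7)(5 6 11 13)(9 12))^5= (3 8 10 7)(5 6 11 13)(9 12)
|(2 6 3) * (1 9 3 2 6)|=5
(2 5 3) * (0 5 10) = (0 5 3 2 10) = [5, 1, 10, 2, 4, 3, 6, 7, 8, 9, 0]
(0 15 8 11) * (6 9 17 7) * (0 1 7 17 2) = (17)(0 15 8 11 1 7 6 9 2) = [15, 7, 0, 3, 4, 5, 9, 6, 11, 2, 10, 1, 12, 13, 14, 8, 16, 17]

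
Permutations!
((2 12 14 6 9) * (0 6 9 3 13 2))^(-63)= ((0 6 3 13 2 12 14 9))^(-63)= (0 6 3 13 2 12 14 9)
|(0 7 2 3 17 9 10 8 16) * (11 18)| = 18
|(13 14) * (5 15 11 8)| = 4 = |(5 15 11 8)(13 14)|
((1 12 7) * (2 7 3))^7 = ((1 12 3 2 7))^7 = (1 3 7 12 2)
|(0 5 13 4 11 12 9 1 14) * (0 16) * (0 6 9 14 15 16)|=35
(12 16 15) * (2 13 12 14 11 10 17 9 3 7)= (2 13 12 16 15 14 11 10 17 9 3 7)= [0, 1, 13, 7, 4, 5, 6, 2, 8, 3, 17, 10, 16, 12, 11, 14, 15, 9]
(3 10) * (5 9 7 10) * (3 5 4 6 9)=(3 4 6 9 7 10 5)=[0, 1, 2, 4, 6, 3, 9, 10, 8, 7, 5]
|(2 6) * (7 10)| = 2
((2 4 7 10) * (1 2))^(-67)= (1 7 2 10 4)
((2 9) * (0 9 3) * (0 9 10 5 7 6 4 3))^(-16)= (0 5 6 3 2 10 7 4 9)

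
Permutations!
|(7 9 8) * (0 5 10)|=3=|(0 5 10)(7 9 8)|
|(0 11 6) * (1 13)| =6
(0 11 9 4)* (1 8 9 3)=(0 11 3 1 8 9 4)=[11, 8, 2, 1, 0, 5, 6, 7, 9, 4, 10, 3]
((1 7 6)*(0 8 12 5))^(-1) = (0 5 12 8)(1 6 7)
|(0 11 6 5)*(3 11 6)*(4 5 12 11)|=7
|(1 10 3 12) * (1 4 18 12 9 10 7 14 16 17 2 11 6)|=|(1 7 14 16 17 2 11 6)(3 9 10)(4 18 12)|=24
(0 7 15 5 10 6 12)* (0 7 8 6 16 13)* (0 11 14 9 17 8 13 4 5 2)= [13, 1, 0, 3, 5, 10, 12, 15, 6, 17, 16, 14, 7, 11, 9, 2, 4, 8]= (0 13 11 14 9 17 8 6 12 7 15 2)(4 5 10 16)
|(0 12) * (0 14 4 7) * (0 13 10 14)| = |(0 12)(4 7 13 10 14)| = 10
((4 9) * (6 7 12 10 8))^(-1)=(4 9)(6 8 10 12 7)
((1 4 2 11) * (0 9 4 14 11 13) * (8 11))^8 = (14)(0 2 9 13 4)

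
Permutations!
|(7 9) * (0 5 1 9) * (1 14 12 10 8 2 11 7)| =|(0 5 14 12 10 8 2 11 7)(1 9)| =18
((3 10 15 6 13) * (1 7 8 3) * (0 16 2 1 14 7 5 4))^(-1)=(0 4 5 1 2 16)(3 8 7 14 13 6 15 10)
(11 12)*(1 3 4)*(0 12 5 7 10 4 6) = (0 12 11 5 7 10 4 1 3 6) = [12, 3, 2, 6, 1, 7, 0, 10, 8, 9, 4, 5, 11]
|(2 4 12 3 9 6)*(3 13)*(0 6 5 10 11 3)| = 30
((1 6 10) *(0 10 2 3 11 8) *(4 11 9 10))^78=(0 11)(4 8)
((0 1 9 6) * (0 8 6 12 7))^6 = (0 1 9 12 7)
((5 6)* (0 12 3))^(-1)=(0 3 12)(5 6)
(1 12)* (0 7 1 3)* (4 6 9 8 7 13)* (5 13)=(0 5 13 4 6 9 8 7 1 12 3)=[5, 12, 2, 0, 6, 13, 9, 1, 7, 8, 10, 11, 3, 4]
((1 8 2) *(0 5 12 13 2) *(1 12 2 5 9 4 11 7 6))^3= ((0 9 4 11 7 6 1 8)(2 12 13 5))^3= (0 11 1 9 7 8 4 6)(2 5 13 12)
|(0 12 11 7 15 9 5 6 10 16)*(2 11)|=|(0 12 2 11 7 15 9 5 6 10 16)|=11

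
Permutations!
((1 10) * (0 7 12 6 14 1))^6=((0 7 12 6 14 1 10))^6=(0 10 1 14 6 12 7)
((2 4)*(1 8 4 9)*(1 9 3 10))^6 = (10)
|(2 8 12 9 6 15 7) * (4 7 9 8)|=|(2 4 7)(6 15 9)(8 12)|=6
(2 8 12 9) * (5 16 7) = (2 8 12 9)(5 16 7) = [0, 1, 8, 3, 4, 16, 6, 5, 12, 2, 10, 11, 9, 13, 14, 15, 7]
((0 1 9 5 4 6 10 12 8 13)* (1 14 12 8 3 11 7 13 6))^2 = (0 12 11 13 14 3 7)(1 5)(4 9)(6 8 10)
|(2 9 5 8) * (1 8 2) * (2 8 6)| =|(1 6 2 9 5 8)| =6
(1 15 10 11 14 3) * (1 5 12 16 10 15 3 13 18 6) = (1 3 5 12 16 10 11 14 13 18 6) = [0, 3, 2, 5, 4, 12, 1, 7, 8, 9, 11, 14, 16, 18, 13, 15, 10, 17, 6]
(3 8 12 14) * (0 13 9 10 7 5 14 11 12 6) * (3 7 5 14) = [13, 1, 2, 8, 4, 3, 0, 14, 6, 10, 5, 12, 11, 9, 7] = (0 13 9 10 5 3 8 6)(7 14)(11 12)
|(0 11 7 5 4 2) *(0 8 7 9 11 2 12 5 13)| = 30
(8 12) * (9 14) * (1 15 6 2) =(1 15 6 2)(8 12)(9 14) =[0, 15, 1, 3, 4, 5, 2, 7, 12, 14, 10, 11, 8, 13, 9, 6]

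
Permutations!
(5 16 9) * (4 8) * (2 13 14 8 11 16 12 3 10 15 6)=[0, 1, 13, 10, 11, 12, 2, 7, 4, 5, 15, 16, 3, 14, 8, 6, 9]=(2 13 14 8 4 11 16 9 5 12 3 10 15 6)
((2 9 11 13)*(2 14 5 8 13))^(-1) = (2 11 9)(5 14 13 8)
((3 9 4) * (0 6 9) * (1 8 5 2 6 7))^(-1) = (0 3 4 9 6 2 5 8 1 7)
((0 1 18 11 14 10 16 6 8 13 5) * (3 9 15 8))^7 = (0 6)(1 3)(5 16)(8 14)(9 18)(10 13)(11 15)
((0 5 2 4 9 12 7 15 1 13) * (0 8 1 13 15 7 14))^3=(0 4 14 2 12 5 9)(1 8 13 15)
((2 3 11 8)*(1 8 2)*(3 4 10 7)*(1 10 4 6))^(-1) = ((1 8 10 7 3 11 2 6))^(-1) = (1 6 2 11 3 7 10 8)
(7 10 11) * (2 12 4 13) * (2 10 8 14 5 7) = [0, 1, 12, 3, 13, 7, 6, 8, 14, 9, 11, 2, 4, 10, 5] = (2 12 4 13 10 11)(5 7 8 14)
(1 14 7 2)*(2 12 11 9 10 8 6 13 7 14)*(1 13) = (14)(1 2 13 7 12 11 9 10 8 6) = [0, 2, 13, 3, 4, 5, 1, 12, 6, 10, 8, 9, 11, 7, 14]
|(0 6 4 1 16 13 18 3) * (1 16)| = 7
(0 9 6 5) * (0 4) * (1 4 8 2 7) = (0 9 6 5 8 2 7 1 4) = [9, 4, 7, 3, 0, 8, 5, 1, 2, 6]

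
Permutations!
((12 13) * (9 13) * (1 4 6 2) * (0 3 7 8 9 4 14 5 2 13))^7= (0 7 9 3 8)(1 2 5 14)(4 12 13 6)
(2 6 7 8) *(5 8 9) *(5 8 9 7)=(2 6 5 9 8)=[0, 1, 6, 3, 4, 9, 5, 7, 2, 8]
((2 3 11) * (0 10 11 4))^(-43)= ((0 10 11 2 3 4))^(-43)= (0 4 3 2 11 10)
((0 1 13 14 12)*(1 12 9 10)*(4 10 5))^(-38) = (1 5 13 4 14 10 9)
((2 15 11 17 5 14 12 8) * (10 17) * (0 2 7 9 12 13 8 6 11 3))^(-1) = (0 3 15 2)(5 17 10 11 6 12 9 7 8 13 14)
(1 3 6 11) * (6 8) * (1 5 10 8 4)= (1 3 4)(5 10 8 6 11)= [0, 3, 2, 4, 1, 10, 11, 7, 6, 9, 8, 5]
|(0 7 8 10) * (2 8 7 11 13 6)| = 7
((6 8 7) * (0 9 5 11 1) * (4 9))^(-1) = (0 1 11 5 9 4)(6 7 8) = ((0 4 9 5 11 1)(6 8 7))^(-1)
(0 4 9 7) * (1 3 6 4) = (0 1 3 6 4 9 7) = [1, 3, 2, 6, 9, 5, 4, 0, 8, 7]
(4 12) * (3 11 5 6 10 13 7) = (3 11 5 6 10 13 7)(4 12) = [0, 1, 2, 11, 12, 6, 10, 3, 8, 9, 13, 5, 4, 7]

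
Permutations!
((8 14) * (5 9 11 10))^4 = (14)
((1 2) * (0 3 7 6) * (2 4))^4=((0 3 7 6)(1 4 2))^4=(7)(1 4 2)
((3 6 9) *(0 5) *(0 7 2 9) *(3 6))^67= ((0 5 7 2 9 6))^67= (0 5 7 2 9 6)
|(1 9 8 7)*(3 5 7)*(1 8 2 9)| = 4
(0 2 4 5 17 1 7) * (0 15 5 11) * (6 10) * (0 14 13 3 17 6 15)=(0 2 4 11 14 13 3 17 1 7)(5 6 10 15)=[2, 7, 4, 17, 11, 6, 10, 0, 8, 9, 15, 14, 12, 3, 13, 5, 16, 1]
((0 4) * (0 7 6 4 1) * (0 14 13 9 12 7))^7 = (0 6 12 13 1 4 7 9 14) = ((0 1 14 13 9 12 7 6 4))^7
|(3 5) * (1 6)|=|(1 6)(3 5)|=2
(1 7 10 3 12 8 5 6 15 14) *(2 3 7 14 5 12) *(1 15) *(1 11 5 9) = [0, 14, 3, 2, 4, 6, 11, 10, 12, 1, 7, 5, 8, 13, 15, 9] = (1 14 15 9)(2 3)(5 6 11)(7 10)(8 12)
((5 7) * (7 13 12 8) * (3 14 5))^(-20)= ((3 14 5 13 12 8 7))^(-20)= (3 14 5 13 12 8 7)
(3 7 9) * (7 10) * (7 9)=(3 10 9)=[0, 1, 2, 10, 4, 5, 6, 7, 8, 3, 9]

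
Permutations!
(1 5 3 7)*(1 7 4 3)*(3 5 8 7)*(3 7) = (1 8 3 4 5) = [0, 8, 2, 4, 5, 1, 6, 7, 3]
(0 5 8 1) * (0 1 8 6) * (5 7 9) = (0 7 9 5 6) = [7, 1, 2, 3, 4, 6, 0, 9, 8, 5]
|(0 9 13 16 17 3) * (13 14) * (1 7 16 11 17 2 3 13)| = |(0 9 14 1 7 16 2 3)(11 17 13)| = 24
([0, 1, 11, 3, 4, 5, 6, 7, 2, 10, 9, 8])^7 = [0, 1, 11, 3, 4, 5, 6, 7, 2, 10, 9, 8]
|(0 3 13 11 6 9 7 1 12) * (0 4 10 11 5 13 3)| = 8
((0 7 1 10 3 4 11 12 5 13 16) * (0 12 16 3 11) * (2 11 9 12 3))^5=((0 7 1 10 9 12 5 13 2 11 16 3 4))^5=(0 12 16 1 13 4 9 11 7 5 3 10 2)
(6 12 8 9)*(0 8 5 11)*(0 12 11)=(0 8 9 6 11 12 5)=[8, 1, 2, 3, 4, 0, 11, 7, 9, 6, 10, 12, 5]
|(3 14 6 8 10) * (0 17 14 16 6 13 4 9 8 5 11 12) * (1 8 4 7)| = |(0 17 14 13 7 1 8 10 3 16 6 5 11 12)(4 9)| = 14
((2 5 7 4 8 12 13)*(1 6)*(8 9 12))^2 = (2 7 9 13 5 4 12)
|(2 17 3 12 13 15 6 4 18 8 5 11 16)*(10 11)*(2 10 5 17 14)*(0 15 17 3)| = 30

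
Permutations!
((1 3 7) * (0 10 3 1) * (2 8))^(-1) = ((0 10 3 7)(2 8))^(-1) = (0 7 3 10)(2 8)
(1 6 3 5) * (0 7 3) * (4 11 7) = (0 4 11 7 3 5 1 6) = [4, 6, 2, 5, 11, 1, 0, 3, 8, 9, 10, 7]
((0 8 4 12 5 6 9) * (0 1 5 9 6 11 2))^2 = ((0 8 4 12 9 1 5 11 2))^2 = (0 4 9 5 2 8 12 1 11)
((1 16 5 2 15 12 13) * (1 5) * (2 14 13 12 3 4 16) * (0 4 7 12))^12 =((0 4 16 1 2 15 3 7 12)(5 14 13))^12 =(0 1 3)(2 7 4)(12 16 15)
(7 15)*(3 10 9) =(3 10 9)(7 15) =[0, 1, 2, 10, 4, 5, 6, 15, 8, 3, 9, 11, 12, 13, 14, 7]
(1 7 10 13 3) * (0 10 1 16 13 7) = (0 10 7 1)(3 16 13) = [10, 0, 2, 16, 4, 5, 6, 1, 8, 9, 7, 11, 12, 3, 14, 15, 13]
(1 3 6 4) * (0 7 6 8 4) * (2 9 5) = (0 7 6)(1 3 8 4)(2 9 5) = [7, 3, 9, 8, 1, 2, 0, 6, 4, 5]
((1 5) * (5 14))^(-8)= (1 14 5)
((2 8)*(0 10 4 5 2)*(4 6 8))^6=((0 10 6 8)(2 4 5))^6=(0 6)(8 10)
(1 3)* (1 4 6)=(1 3 4 6)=[0, 3, 2, 4, 6, 5, 1]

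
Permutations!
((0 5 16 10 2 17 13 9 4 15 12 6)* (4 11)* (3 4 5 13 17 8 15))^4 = ((17)(0 13 9 11 5 16 10 2 8 15 12 6)(3 4))^4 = (17)(0 5 8)(2 6 11)(9 10 12)(13 16 15)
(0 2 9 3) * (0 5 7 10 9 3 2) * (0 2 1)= (0 2 3 5 7 10 9 1)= [2, 0, 3, 5, 4, 7, 6, 10, 8, 1, 9]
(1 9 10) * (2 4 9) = (1 2 4 9 10) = [0, 2, 4, 3, 9, 5, 6, 7, 8, 10, 1]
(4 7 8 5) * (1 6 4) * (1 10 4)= [0, 6, 2, 3, 7, 10, 1, 8, 5, 9, 4]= (1 6)(4 7 8 5 10)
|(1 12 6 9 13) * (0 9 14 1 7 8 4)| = |(0 9 13 7 8 4)(1 12 6 14)| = 12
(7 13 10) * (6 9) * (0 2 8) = [2, 1, 8, 3, 4, 5, 9, 13, 0, 6, 7, 11, 12, 10] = (0 2 8)(6 9)(7 13 10)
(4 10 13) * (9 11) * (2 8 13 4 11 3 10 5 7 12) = (2 8 13 11 9 3 10 4 5 7 12) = [0, 1, 8, 10, 5, 7, 6, 12, 13, 3, 4, 9, 2, 11]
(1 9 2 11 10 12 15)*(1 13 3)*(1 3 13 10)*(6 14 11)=(1 9 2 6 14 11)(10 12 15)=[0, 9, 6, 3, 4, 5, 14, 7, 8, 2, 12, 1, 15, 13, 11, 10]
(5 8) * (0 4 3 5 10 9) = (0 4 3 5 8 10 9) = [4, 1, 2, 5, 3, 8, 6, 7, 10, 0, 9]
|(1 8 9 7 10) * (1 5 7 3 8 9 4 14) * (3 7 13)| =|(1 9 7 10 5 13 3 8 4 14)| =10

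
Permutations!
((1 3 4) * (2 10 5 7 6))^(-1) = ((1 3 4)(2 10 5 7 6))^(-1) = (1 4 3)(2 6 7 5 10)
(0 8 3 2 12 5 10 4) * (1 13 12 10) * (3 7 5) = (0 8 7 5 1 13 12 3 2 10 4) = [8, 13, 10, 2, 0, 1, 6, 5, 7, 9, 4, 11, 3, 12]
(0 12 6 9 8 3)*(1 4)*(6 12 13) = [13, 4, 2, 0, 1, 5, 9, 7, 3, 8, 10, 11, 12, 6] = (0 13 6 9 8 3)(1 4)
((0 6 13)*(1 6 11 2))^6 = (13)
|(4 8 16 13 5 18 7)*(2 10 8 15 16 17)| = |(2 10 8 17)(4 15 16 13 5 18 7)| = 28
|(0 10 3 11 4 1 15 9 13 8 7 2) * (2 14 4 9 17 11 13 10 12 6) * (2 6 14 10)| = |(0 12 14 4 1 15 17 11 9 2)(3 13 8 7 10)| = 10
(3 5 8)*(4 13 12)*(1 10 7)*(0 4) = (0 4 13 12)(1 10 7)(3 5 8) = [4, 10, 2, 5, 13, 8, 6, 1, 3, 9, 7, 11, 0, 12]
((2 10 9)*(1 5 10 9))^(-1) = (1 10 5)(2 9)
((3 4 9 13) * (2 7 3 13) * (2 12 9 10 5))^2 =(13)(2 3 10)(4 5 7)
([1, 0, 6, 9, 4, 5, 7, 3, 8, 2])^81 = [1, 0, 6, 9, 4, 5, 7, 3, 8, 2]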